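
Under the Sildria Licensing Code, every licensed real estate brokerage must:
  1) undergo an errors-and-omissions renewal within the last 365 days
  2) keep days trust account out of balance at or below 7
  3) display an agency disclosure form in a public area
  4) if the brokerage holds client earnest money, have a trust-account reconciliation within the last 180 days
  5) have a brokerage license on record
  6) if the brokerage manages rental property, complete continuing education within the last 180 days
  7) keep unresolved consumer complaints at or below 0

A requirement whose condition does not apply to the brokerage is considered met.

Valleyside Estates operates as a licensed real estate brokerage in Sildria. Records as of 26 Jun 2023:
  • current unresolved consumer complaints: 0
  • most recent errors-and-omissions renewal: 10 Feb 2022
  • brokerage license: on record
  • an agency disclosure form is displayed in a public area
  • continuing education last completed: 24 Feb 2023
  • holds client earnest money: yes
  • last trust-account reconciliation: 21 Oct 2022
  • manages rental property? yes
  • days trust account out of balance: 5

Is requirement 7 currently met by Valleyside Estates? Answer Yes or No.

7. unresolved consumer complaints 0 ≤ 0 → met

Yes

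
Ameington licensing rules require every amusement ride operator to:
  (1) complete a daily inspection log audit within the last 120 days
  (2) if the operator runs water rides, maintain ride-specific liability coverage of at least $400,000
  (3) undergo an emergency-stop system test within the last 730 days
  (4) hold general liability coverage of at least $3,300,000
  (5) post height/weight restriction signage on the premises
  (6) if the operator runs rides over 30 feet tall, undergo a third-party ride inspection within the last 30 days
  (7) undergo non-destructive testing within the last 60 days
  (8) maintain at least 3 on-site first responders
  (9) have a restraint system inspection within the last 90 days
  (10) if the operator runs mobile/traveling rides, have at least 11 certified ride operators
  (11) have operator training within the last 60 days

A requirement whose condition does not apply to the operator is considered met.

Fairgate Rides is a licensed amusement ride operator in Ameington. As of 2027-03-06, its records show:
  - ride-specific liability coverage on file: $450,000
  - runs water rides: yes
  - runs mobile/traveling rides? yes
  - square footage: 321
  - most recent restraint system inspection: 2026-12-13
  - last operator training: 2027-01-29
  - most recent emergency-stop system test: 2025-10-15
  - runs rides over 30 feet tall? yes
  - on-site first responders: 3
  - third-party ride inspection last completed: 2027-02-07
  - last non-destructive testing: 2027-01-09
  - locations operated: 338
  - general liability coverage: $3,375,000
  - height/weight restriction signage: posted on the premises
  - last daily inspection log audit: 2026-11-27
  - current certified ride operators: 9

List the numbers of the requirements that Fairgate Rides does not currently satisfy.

10

1. daily inspection log audit 99 days ago vs limit 120 → met
2. condition 'runs water rides' holds; ride-specific liability coverage $450,000 ≥ $400,000 → met
3. emergency-stop system test 507 days ago vs limit 730 → met
4. general liability coverage $3,375,000 ≥ $3,300,000 → met
5. height/weight restriction signage present → met
6. condition 'runs rides over 30 feet tall' holds; third-party ride inspection 27 days ago vs limit 30 → met
7. non-destructive testing 56 days ago vs limit 60 → met
8. on-site first responders 3 ≥ 3 → met
9. restraint system inspection 83 days ago vs limit 90 → met
10. condition 'runs mobile/traveling rides' holds; certified ride operators 9 < 11 → not met
11. operator training 36 days ago vs limit 60 → met
Not met: 10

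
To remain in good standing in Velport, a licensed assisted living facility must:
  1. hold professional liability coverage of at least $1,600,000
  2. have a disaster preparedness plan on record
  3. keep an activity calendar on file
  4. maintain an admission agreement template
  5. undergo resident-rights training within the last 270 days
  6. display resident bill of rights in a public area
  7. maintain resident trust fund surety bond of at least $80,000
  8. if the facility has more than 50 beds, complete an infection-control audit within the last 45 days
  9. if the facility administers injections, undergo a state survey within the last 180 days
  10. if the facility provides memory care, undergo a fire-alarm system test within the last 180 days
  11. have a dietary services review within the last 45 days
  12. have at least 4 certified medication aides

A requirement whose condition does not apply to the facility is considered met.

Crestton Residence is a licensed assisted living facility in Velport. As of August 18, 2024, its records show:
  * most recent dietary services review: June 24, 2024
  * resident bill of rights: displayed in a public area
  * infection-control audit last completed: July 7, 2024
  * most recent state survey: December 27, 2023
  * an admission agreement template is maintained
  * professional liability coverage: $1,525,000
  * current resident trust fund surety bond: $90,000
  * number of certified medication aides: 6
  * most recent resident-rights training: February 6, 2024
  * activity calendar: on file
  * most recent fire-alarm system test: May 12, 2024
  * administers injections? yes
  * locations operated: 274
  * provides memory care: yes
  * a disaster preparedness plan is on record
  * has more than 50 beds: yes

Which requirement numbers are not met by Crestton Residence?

1, 9, 11

1. professional liability coverage $1,525,000 < $1,600,000 → not met
2. disaster preparedness plan present → met
3. activity calendar present → met
4. admission agreement template present → met
5. resident-rights training 194 days ago vs limit 270 → met
6. resident bill of rights present → met
7. resident trust fund surety bond $90,000 ≥ $80,000 → met
8. condition 'has more than 50 beds' holds; infection-control audit 42 days ago vs limit 45 → met
9. condition 'administers injections' holds; state survey 235 days ago vs limit 180 → not met
10. condition 'provides memory care' holds; fire-alarm system test 98 days ago vs limit 180 → met
11. dietary services review 55 days ago vs limit 45 → not met
12. certified medication aides 6 ≥ 4 → met
Not met: 1, 9, 11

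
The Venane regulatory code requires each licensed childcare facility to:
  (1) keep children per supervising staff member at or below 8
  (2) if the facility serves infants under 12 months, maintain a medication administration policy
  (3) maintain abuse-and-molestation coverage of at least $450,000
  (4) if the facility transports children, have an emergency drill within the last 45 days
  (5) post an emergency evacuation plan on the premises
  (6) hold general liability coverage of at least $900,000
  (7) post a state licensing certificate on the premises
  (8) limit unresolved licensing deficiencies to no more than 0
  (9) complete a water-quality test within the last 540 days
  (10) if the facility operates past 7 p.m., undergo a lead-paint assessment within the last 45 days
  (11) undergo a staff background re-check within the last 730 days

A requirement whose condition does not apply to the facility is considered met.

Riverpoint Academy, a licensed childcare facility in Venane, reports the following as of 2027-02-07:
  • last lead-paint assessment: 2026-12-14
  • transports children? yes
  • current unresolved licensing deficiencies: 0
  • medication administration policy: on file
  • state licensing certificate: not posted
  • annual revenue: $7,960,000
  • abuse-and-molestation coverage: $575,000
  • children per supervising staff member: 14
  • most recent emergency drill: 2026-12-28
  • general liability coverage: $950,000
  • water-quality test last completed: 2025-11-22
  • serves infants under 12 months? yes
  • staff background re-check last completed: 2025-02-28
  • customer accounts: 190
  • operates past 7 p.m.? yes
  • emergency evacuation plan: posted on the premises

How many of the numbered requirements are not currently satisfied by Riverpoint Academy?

1. children per supervising staff member 14 > 8 → not met
2. condition 'serves infants under 12 months' holds; medication administration policy present → met
3. abuse-and-molestation coverage $575,000 ≥ $450,000 → met
4. condition 'transports children' holds; emergency drill 41 days ago vs limit 45 → met
5. emergency evacuation plan present → met
6. general liability coverage $950,000 ≥ $900,000 → met
7. state licensing certificate absent → not met
8. unresolved licensing deficiencies 0 ≤ 0 → met
9. water-quality test 442 days ago vs limit 540 → met
10. condition 'operates past 7 p.m.' holds; lead-paint assessment 55 days ago vs limit 45 → not met
11. staff background re-check 709 days ago vs limit 730 → met
Not met: 3 of 11

3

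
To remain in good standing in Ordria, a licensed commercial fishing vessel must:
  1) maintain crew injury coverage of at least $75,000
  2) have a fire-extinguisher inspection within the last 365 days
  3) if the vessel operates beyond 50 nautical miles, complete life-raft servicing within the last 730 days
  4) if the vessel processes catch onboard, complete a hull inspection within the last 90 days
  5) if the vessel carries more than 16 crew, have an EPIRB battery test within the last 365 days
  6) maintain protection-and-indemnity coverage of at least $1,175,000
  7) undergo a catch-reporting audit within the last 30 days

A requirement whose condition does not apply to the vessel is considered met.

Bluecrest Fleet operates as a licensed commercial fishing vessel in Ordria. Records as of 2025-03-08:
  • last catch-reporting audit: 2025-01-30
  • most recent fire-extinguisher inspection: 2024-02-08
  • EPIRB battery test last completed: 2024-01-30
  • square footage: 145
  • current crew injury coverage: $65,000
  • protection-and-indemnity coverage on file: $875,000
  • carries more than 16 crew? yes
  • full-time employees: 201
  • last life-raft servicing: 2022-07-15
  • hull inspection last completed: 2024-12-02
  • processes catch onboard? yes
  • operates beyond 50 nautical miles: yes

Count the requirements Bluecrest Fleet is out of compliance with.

7

1. crew injury coverage $65,000 < $75,000 → not met
2. fire-extinguisher inspection 394 days ago vs limit 365 → not met
3. condition 'operates beyond 50 nautical miles' holds; life-raft servicing 967 days ago vs limit 730 → not met
4. condition 'processes catch onboard' holds; hull inspection 96 days ago vs limit 90 → not met
5. condition 'carries more than 16 crew' holds; EPIRB battery test 403 days ago vs limit 365 → not met
6. protection-and-indemnity coverage $875,000 < $1,175,000 → not met
7. catch-reporting audit 37 days ago vs limit 30 → not met
Not met: 7 of 7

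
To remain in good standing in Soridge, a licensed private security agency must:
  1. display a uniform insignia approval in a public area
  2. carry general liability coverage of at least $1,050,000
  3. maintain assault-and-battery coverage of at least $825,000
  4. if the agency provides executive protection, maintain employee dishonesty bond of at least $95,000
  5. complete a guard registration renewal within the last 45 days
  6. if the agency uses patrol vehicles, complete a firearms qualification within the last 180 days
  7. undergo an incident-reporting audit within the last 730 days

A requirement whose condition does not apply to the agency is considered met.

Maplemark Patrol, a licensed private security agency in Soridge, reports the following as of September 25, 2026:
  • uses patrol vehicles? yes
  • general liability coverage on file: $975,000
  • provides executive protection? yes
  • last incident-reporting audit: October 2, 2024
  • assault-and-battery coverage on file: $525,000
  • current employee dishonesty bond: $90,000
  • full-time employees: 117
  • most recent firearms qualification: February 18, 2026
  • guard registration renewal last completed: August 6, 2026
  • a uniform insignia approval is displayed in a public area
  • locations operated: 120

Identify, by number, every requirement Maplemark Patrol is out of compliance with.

2, 3, 4, 5, 6

1. uniform insignia approval present → met
2. general liability coverage $975,000 < $1,050,000 → not met
3. assault-and-battery coverage $525,000 < $825,000 → not met
4. condition 'provides executive protection' holds; employee dishonesty bond $90,000 < $95,000 → not met
5. guard registration renewal 50 days ago vs limit 45 → not met
6. condition 'uses patrol vehicles' holds; firearms qualification 219 days ago vs limit 180 → not met
7. incident-reporting audit 723 days ago vs limit 730 → met
Not met: 2, 3, 4, 5, 6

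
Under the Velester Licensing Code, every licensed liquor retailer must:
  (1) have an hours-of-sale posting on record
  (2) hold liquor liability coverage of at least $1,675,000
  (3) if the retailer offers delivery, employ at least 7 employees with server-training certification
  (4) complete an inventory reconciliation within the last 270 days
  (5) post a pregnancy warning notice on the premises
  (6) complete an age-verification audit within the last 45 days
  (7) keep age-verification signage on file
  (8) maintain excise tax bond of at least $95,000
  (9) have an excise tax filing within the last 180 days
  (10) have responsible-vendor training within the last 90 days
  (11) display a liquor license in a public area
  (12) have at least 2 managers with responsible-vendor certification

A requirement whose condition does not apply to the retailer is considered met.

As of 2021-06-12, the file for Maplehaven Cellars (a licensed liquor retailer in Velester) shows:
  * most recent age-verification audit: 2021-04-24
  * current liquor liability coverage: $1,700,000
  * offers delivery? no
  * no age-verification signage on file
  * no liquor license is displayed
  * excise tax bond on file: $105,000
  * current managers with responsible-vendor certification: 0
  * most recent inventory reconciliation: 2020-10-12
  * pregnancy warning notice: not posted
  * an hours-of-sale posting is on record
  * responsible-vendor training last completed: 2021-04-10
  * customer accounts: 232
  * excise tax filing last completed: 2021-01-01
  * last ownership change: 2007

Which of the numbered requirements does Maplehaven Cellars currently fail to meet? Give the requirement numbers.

5, 6, 7, 11, 12

1. hours-of-sale posting present → met
2. liquor liability coverage $1,700,000 ≥ $1,675,000 → met
3. condition 'offers delivery' does not hold → requirement n/a → met
4. inventory reconciliation 243 days ago vs limit 270 → met
5. pregnancy warning notice absent → not met
6. age-verification audit 49 days ago vs limit 45 → not met
7. age-verification signage absent → not met
8. excise tax bond $105,000 ≥ $95,000 → met
9. excise tax filing 162 days ago vs limit 180 → met
10. responsible-vendor training 63 days ago vs limit 90 → met
11. liquor license absent → not met
12. managers with responsible-vendor certification 0 < 2 → not met
Not met: 5, 6, 7, 11, 12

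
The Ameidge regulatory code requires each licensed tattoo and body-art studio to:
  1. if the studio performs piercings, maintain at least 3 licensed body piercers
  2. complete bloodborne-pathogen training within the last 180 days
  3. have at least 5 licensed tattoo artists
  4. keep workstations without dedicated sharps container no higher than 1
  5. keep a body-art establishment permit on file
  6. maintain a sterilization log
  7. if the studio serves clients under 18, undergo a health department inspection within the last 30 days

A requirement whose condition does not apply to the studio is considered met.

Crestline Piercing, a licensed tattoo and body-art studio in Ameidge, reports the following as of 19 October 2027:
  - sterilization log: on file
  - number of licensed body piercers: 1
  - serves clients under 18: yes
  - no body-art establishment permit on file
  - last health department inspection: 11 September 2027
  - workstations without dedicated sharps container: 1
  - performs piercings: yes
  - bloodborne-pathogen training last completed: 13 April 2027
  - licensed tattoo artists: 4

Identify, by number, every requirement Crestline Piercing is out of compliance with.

1. condition 'performs piercings' holds; licensed body piercers 1 < 3 → not met
2. bloodborne-pathogen training 189 days ago vs limit 180 → not met
3. licensed tattoo artists 4 < 5 → not met
4. workstations without dedicated sharps container 1 ≤ 1 → met
5. body-art establishment permit absent → not met
6. sterilization log present → met
7. condition 'serves clients under 18' holds; health department inspection 38 days ago vs limit 30 → not met
Not met: 1, 2, 3, 5, 7

1, 2, 3, 5, 7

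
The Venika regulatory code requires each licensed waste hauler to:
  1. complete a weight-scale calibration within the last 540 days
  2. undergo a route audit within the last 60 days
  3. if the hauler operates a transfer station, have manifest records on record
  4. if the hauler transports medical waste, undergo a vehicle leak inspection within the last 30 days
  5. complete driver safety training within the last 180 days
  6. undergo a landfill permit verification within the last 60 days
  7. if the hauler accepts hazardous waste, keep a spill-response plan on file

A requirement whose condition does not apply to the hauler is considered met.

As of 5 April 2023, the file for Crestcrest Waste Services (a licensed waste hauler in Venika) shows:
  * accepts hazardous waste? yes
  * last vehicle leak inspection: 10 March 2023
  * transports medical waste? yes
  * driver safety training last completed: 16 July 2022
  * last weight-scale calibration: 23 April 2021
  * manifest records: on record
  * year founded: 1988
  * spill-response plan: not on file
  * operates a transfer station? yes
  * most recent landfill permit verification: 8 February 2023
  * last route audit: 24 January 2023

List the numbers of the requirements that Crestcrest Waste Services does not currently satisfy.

1. weight-scale calibration 712 days ago vs limit 540 → not met
2. route audit 71 days ago vs limit 60 → not met
3. condition 'operates a transfer station' holds; manifest records present → met
4. condition 'transports medical waste' holds; vehicle leak inspection 26 days ago vs limit 30 → met
5. driver safety training 263 days ago vs limit 180 → not met
6. landfill permit verification 56 days ago vs limit 60 → met
7. condition 'accepts hazardous waste' holds; spill-response plan absent → not met
Not met: 1, 2, 5, 7

1, 2, 5, 7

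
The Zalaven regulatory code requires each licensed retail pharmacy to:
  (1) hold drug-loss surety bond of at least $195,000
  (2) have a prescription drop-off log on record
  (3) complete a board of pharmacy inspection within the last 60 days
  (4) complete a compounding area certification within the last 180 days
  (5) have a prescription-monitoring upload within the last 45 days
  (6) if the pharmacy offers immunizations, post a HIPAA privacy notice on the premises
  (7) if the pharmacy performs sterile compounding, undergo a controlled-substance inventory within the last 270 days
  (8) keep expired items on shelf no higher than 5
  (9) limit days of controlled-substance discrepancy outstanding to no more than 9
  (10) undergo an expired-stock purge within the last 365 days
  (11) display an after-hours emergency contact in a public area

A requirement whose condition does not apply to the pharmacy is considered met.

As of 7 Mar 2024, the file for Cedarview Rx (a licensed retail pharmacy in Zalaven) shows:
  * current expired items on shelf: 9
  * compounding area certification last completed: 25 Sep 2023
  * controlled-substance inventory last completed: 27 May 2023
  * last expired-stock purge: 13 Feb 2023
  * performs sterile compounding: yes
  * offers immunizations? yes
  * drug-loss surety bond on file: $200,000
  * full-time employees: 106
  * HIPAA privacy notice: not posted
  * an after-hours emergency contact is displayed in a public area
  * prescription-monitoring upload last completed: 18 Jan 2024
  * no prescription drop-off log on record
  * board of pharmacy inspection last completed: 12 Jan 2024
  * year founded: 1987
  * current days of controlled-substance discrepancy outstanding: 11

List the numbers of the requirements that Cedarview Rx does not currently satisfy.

1. drug-loss surety bond $200,000 ≥ $195,000 → met
2. prescription drop-off log absent → not met
3. board of pharmacy inspection 55 days ago vs limit 60 → met
4. compounding area certification 164 days ago vs limit 180 → met
5. prescription-monitoring upload 49 days ago vs limit 45 → not met
6. condition 'offers immunizations' holds; HIPAA privacy notice absent → not met
7. condition 'performs sterile compounding' holds; controlled-substance inventory 285 days ago vs limit 270 → not met
8. expired items on shelf 9 > 5 → not met
9. days of controlled-substance discrepancy outstanding 11 > 9 → not met
10. expired-stock purge 388 days ago vs limit 365 → not met
11. after-hours emergency contact present → met
Not met: 2, 5, 6, 7, 8, 9, 10

2, 5, 6, 7, 8, 9, 10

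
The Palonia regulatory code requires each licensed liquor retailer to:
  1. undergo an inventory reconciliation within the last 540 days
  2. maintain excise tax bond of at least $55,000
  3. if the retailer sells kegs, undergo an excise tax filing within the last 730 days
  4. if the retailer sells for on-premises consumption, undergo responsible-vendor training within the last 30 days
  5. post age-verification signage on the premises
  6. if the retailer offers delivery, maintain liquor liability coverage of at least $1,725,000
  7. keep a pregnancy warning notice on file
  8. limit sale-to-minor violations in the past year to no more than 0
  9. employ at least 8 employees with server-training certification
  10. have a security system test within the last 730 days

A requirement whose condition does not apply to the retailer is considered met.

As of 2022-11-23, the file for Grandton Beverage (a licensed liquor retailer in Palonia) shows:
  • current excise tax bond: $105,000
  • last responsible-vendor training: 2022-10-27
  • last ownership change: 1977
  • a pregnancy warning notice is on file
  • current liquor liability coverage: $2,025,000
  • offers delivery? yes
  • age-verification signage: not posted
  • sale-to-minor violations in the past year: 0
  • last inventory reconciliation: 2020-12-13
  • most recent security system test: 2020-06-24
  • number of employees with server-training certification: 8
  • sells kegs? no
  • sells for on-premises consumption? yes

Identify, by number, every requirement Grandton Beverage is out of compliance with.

1. inventory reconciliation 710 days ago vs limit 540 → not met
2. excise tax bond $105,000 ≥ $55,000 → met
3. condition 'sells kegs' does not hold → requirement n/a → met
4. condition 'sells for on-premises consumption' holds; responsible-vendor training 27 days ago vs limit 30 → met
5. age-verification signage absent → not met
6. condition 'offers delivery' holds; liquor liability coverage $2,025,000 ≥ $1,725,000 → met
7. pregnancy warning notice present → met
8. sale-to-minor violations in the past year 0 ≤ 0 → met
9. employees with server-training certification 8 ≥ 8 → met
10. security system test 882 days ago vs limit 730 → not met
Not met: 1, 5, 10

1, 5, 10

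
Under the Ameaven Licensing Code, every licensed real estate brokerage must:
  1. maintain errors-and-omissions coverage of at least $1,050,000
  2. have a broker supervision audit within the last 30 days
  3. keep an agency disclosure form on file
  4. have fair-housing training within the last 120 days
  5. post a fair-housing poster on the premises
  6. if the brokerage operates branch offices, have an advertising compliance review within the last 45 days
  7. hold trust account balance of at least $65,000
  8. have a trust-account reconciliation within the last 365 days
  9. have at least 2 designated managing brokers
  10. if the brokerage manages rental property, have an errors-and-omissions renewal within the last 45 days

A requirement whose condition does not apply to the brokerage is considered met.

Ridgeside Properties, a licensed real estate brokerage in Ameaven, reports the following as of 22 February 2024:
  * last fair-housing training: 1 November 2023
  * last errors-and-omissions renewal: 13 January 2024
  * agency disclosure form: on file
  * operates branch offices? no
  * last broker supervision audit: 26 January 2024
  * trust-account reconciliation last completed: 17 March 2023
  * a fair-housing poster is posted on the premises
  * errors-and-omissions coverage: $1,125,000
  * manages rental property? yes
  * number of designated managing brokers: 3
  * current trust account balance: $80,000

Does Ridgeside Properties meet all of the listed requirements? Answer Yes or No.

Yes

1. errors-and-omissions coverage $1,125,000 ≥ $1,050,000 → met
2. broker supervision audit 27 days ago vs limit 30 → met
3. agency disclosure form present → met
4. fair-housing training 113 days ago vs limit 120 → met
5. fair-housing poster present → met
6. condition 'operates branch offices' does not hold → requirement n/a → met
7. trust account balance $80,000 ≥ $65,000 → met
8. trust-account reconciliation 342 days ago vs limit 365 → met
9. designated managing brokers 3 ≥ 2 → met
10. condition 'manages rental property' holds; errors-and-omissions renewal 40 days ago vs limit 45 → met
All met.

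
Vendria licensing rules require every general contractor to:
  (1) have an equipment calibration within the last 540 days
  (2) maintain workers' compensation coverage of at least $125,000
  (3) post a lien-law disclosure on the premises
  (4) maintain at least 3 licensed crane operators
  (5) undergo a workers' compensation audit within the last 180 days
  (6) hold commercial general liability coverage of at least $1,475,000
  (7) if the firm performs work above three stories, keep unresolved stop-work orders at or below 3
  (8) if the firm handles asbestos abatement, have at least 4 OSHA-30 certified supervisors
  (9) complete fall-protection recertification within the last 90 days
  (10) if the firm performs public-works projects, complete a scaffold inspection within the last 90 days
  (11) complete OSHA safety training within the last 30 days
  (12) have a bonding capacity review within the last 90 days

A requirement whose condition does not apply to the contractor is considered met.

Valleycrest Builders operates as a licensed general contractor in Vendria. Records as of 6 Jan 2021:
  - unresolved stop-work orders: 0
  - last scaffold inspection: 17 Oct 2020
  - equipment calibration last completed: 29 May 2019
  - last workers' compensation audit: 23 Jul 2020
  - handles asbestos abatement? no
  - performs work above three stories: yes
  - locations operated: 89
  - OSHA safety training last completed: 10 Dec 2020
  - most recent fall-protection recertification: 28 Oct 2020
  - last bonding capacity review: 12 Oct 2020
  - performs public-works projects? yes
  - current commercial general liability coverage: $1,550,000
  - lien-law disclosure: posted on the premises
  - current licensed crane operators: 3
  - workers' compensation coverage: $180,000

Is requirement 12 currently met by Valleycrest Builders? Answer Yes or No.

12. bonding capacity review 86 days ago vs limit 90 → met

Yes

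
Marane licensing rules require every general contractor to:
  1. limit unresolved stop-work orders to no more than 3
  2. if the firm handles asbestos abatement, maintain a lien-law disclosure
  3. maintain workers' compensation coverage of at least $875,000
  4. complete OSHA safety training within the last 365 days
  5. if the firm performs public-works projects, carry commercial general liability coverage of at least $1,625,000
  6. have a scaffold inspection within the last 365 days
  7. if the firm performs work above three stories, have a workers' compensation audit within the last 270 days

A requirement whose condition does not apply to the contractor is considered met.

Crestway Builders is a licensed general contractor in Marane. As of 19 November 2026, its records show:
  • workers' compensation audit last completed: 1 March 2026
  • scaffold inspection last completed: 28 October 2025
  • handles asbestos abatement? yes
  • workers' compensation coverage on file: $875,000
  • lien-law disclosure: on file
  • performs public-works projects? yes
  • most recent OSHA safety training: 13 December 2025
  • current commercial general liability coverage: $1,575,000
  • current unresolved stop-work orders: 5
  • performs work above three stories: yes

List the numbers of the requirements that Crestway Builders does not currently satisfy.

1. unresolved stop-work orders 5 > 3 → not met
2. condition 'handles asbestos abatement' holds; lien-law disclosure present → met
3. workers' compensation coverage $875,000 ≥ $875,000 → met
4. OSHA safety training 341 days ago vs limit 365 → met
5. condition 'performs public-works projects' holds; commercial general liability coverage $1,575,000 < $1,625,000 → not met
6. scaffold inspection 387 days ago vs limit 365 → not met
7. condition 'performs work above three stories' holds; workers' compensation audit 263 days ago vs limit 270 → met
Not met: 1, 5, 6

1, 5, 6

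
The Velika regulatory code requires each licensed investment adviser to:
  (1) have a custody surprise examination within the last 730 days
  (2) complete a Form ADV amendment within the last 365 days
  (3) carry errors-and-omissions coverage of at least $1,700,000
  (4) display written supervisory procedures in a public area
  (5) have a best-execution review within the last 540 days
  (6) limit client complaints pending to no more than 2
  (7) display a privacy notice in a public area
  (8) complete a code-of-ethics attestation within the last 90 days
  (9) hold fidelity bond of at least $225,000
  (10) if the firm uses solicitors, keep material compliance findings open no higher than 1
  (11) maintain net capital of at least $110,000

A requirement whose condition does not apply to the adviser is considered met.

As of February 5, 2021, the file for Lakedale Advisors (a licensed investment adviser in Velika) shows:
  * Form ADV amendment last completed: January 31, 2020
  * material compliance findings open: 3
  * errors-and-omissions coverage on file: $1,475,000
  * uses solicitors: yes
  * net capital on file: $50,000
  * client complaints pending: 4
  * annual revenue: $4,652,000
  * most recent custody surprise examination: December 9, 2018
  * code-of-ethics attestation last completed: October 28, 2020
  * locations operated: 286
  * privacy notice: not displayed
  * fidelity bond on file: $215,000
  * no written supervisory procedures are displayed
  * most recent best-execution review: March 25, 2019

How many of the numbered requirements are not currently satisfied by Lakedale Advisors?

11

1. custody surprise examination 789 days ago vs limit 730 → not met
2. Form ADV amendment 371 days ago vs limit 365 → not met
3. errors-and-omissions coverage $1,475,000 < $1,700,000 → not met
4. written supervisory procedures absent → not met
5. best-execution review 683 days ago vs limit 540 → not met
6. client complaints pending 4 > 2 → not met
7. privacy notice absent → not met
8. code-of-ethics attestation 100 days ago vs limit 90 → not met
9. fidelity bond $215,000 < $225,000 → not met
10. condition 'uses solicitors' holds; material compliance findings open 3 > 1 → not met
11. net capital $50,000 < $110,000 → not met
Not met: 11 of 11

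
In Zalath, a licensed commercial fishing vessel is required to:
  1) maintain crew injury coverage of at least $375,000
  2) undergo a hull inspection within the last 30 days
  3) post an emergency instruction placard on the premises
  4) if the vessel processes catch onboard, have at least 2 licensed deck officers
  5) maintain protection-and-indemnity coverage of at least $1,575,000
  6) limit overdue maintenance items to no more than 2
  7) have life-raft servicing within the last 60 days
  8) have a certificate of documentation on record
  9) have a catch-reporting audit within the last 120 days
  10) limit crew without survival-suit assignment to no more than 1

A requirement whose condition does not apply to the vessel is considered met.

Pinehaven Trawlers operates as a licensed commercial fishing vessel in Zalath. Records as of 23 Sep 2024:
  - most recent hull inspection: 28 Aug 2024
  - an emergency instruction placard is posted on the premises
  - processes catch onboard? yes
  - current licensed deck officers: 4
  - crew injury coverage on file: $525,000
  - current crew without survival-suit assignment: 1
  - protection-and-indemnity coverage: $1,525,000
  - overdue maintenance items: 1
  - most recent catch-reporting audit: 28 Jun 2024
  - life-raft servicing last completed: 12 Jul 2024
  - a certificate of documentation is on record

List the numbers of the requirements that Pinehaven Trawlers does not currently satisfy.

5, 7

1. crew injury coverage $525,000 ≥ $375,000 → met
2. hull inspection 26 days ago vs limit 30 → met
3. emergency instruction placard present → met
4. condition 'processes catch onboard' holds; licensed deck officers 4 ≥ 2 → met
5. protection-and-indemnity coverage $1,525,000 < $1,575,000 → not met
6. overdue maintenance items 1 ≤ 2 → met
7. life-raft servicing 73 days ago vs limit 60 → not met
8. certificate of documentation present → met
9. catch-reporting audit 87 days ago vs limit 120 → met
10. crew without survival-suit assignment 1 ≤ 1 → met
Not met: 5, 7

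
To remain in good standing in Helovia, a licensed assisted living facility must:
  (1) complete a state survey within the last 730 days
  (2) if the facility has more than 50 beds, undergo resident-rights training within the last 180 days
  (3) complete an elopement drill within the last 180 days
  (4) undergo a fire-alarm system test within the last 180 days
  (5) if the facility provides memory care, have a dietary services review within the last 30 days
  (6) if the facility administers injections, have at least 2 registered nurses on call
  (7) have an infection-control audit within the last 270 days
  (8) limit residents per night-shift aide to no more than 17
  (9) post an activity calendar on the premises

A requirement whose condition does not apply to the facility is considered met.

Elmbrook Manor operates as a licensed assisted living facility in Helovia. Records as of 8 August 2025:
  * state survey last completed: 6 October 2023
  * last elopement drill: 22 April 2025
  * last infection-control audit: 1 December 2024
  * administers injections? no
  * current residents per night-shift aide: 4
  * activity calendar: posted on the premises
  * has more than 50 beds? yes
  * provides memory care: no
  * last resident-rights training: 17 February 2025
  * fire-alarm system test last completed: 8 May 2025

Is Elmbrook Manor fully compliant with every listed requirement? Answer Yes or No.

1. state survey 672 days ago vs limit 730 → met
2. condition 'has more than 50 beds' holds; resident-rights training 172 days ago vs limit 180 → met
3. elopement drill 108 days ago vs limit 180 → met
4. fire-alarm system test 92 days ago vs limit 180 → met
5. condition 'provides memory care' does not hold → requirement n/a → met
6. condition 'administers injections' does not hold → requirement n/a → met
7. infection-control audit 250 days ago vs limit 270 → met
8. residents per night-shift aide 4 ≤ 17 → met
9. activity calendar present → met
All met.

Yes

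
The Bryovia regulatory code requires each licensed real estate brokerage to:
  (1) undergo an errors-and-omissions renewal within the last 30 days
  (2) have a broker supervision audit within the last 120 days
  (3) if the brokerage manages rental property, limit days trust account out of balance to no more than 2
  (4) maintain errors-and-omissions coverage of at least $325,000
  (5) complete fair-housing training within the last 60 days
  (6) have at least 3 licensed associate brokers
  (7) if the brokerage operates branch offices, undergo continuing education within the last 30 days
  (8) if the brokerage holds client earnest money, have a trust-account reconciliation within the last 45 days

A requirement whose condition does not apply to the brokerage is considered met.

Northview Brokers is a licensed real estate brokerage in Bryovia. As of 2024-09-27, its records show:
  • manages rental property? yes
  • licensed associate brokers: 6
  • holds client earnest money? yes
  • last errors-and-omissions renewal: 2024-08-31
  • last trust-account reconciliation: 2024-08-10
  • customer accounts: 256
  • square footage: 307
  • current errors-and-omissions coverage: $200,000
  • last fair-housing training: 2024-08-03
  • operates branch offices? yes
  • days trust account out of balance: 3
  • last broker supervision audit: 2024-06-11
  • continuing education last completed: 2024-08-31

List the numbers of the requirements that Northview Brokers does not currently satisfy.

3, 4, 8

1. errors-and-omissions renewal 27 days ago vs limit 30 → met
2. broker supervision audit 108 days ago vs limit 120 → met
3. condition 'manages rental property' holds; days trust account out of balance 3 > 2 → not met
4. errors-and-omissions coverage $200,000 < $325,000 → not met
5. fair-housing training 55 days ago vs limit 60 → met
6. licensed associate brokers 6 ≥ 3 → met
7. condition 'operates branch offices' holds; continuing education 27 days ago vs limit 30 → met
8. condition 'holds client earnest money' holds; trust-account reconciliation 48 days ago vs limit 45 → not met
Not met: 3, 4, 8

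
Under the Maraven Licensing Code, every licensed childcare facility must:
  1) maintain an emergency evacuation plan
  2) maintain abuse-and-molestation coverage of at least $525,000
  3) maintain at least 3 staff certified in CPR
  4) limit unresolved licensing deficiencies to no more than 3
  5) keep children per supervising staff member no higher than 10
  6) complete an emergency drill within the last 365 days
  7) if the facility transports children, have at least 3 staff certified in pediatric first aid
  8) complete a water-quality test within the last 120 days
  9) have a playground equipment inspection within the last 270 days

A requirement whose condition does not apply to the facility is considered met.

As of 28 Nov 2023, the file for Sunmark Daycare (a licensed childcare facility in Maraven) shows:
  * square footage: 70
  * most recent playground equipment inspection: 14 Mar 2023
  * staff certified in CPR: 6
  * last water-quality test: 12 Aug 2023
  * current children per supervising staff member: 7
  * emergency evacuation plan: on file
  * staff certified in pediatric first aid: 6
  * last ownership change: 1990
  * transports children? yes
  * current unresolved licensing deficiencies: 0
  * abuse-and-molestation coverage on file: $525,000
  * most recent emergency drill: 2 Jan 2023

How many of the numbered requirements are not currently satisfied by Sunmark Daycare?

1. emergency evacuation plan present → met
2. abuse-and-molestation coverage $525,000 ≥ $525,000 → met
3. staff certified in CPR 6 ≥ 3 → met
4. unresolved licensing deficiencies 0 ≤ 3 → met
5. children per supervising staff member 7 ≤ 10 → met
6. emergency drill 330 days ago vs limit 365 → met
7. condition 'transports children' holds; staff certified in pediatric first aid 6 ≥ 3 → met
8. water-quality test 108 days ago vs limit 120 → met
9. playground equipment inspection 259 days ago vs limit 270 → met
Not met: 0 of 9

0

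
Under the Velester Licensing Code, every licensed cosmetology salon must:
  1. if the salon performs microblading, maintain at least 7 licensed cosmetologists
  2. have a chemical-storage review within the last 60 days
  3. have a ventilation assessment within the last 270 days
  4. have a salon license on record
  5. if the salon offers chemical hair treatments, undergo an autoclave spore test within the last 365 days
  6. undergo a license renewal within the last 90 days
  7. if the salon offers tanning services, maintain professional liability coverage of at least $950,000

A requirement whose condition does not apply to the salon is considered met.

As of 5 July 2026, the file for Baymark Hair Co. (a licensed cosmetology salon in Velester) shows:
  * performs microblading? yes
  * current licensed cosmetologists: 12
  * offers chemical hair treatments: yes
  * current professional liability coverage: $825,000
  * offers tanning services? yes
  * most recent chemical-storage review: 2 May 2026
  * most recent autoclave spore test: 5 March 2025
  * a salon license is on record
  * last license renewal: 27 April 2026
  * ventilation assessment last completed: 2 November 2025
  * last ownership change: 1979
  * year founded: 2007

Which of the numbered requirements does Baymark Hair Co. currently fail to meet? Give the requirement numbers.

2, 5, 7

1. condition 'performs microblading' holds; licensed cosmetologists 12 ≥ 7 → met
2. chemical-storage review 64 days ago vs limit 60 → not met
3. ventilation assessment 245 days ago vs limit 270 → met
4. salon license present → met
5. condition 'offers chemical hair treatments' holds; autoclave spore test 487 days ago vs limit 365 → not met
6. license renewal 69 days ago vs limit 90 → met
7. condition 'offers tanning services' holds; professional liability coverage $825,000 < $950,000 → not met
Not met: 2, 5, 7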